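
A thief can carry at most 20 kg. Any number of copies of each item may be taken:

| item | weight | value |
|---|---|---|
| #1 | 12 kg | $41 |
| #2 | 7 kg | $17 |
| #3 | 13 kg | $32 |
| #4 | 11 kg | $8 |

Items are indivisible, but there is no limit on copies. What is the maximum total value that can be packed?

Best value-per-unit is #1 at 41/12; filling with it alone gives 1×41 = 41.
Optimal mix: 1×#1 + 1×#2 → weight 19, value 58.

$58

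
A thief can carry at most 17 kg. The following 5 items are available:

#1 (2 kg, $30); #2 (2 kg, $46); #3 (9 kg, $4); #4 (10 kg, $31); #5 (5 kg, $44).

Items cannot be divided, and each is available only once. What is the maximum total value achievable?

This is a 0/1 knapsack; check combinations near the capacity.
- #2+#4+#5: weight 2+10+5=17, value 46+31+44=121
- #1+#2+#5: weight 2+2+5=9, value 30+46+44=120
- #1+#2+#4: weight 2+2+10=14, value 30+46+31=107
Best: $121.

$121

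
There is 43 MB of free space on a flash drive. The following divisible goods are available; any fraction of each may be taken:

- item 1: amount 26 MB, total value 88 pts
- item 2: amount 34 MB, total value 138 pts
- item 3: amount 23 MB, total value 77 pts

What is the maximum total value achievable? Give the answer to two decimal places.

168.46

Take in order of value per unit:
- item 2 (138/34 per unit): all 34 → value 138, running total 138.00
- item 1 (88/26 per unit): 9 of 26 → value 9×88/26 = 30.4615, running total 168.46
Total 168.46.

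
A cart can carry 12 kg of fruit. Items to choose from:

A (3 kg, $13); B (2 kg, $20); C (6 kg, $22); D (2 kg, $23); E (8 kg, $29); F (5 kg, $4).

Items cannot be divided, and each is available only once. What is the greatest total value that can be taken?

$72

Check high-value combinations within 12 kg:
- B+D+E: weight 2+2+8=12, value 20+23+29=72
- B+C+D: weight 2+6+2=10, value 20+22+23=65
- A+B+D+F: weight 3+2+2+5=12, value 13+20+23+4=60
Best: $72.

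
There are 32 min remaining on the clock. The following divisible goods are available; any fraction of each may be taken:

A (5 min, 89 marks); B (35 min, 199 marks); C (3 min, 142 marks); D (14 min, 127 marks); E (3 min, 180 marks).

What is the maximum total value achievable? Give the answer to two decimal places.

Take in order of value per unit:
- E (180/3 per unit): all 3 → value 180, running total 180.00
- C (142/3 per unit): all 3 → value 142, running total 322.00
- A (89/5 per unit): all 5 → value 89, running total 411.00
- D (127/14 per unit): all 14 → value 127, running total 538.00
- B (199/35 per unit): 7 of 35 → value 7×199/35 = 39.8000, running total 577.80
Total 577.80.

577.80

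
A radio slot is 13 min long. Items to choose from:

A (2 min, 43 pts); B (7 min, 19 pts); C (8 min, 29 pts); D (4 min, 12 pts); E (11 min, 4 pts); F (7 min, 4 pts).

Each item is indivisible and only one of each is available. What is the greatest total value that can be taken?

74 pts

This is a 0/1 knapsack; check combinations near the capacity.
- A+B+D: duration 2+7+4=13, value 43+19+12=74
- A+C: duration 2+8=10, value 43+29=72
- A+B: duration 2+7=9, value 43+19=62
- A+D+F: duration 2+4+7=13, value 43+12+4=59
Best: 74 pts.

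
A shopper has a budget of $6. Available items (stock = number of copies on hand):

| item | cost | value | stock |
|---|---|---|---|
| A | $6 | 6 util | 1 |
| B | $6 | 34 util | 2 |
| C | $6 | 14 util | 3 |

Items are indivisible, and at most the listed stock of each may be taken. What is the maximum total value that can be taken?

34 util

Top feasible selections:
- 1×B: cost 6, value 34
- 1×C: cost 6, value 14
- 1×A: cost 6, value 6
Best: 34 util.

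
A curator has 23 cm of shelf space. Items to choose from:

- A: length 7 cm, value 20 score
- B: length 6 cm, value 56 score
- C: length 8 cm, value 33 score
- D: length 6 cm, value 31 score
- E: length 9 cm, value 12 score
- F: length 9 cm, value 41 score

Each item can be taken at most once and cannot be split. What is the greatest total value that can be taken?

130 score

Check high-value combinations within 23 cm:
- B+C+F: length 6+8+9=23, value 56+33+41=130
- B+D+F: length 6+6+9=21, value 56+31+41=128
- B+C+D: length 6+8+6=20, value 56+33+31=120
Best: 130 score.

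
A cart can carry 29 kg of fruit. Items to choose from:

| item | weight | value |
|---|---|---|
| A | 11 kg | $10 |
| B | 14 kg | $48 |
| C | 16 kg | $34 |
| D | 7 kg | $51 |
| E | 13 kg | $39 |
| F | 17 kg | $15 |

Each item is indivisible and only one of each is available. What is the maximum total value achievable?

$99

Check high-value combinations within 29 kg:
- B+D: weight 14+7=21, value 48+51=99
- D+E: weight 7+13=20, value 51+39=90
- B+E: weight 14+13=27, value 48+39=87
- C+D: weight 16+7=23, value 34+51=85
Best: $99.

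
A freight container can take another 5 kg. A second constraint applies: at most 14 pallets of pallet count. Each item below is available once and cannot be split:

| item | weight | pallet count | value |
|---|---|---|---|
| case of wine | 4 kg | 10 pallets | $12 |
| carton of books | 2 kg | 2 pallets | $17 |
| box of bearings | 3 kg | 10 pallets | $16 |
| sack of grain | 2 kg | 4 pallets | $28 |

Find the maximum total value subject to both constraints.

$45

Feasible sets respecting both limits:
- carton of books+sack of grain: weight 4, pallet count 6, value 45
- box of bearings+sack of grain: weight 5, pallet count 14, value 44
- carton of books+box of bearings: weight 5, pallet count 12, value 33
Best: $45.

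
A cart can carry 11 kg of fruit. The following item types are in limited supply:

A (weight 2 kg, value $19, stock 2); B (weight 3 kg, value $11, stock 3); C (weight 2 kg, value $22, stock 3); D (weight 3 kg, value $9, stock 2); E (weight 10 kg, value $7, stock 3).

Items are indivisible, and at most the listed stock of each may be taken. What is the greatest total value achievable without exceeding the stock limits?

$104

Best selections within weight 11 and stock limits:
- 2×A + 3×C: weight 10, value 104
- 1×A + 1×B + 3×C: weight 11, value 96
- 1×A + 3×C + 1×D: weight 11, value 94
Best: $104.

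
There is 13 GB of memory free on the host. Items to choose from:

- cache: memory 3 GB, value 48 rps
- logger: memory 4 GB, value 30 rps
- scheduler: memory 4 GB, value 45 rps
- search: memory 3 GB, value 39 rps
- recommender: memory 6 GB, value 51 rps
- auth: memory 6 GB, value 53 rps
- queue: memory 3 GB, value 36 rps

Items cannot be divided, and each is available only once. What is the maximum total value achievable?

Check high-value combinations within 13 GB:
- cache+scheduler+search+queue: memory 3+4+3+3=13, value 48+45+39+36=168
- cache+logger+search+queue: memory 3+4+3+3=13, value 48+30+39+36=153
- cache+scheduler+auth: memory 3+4+6=13, value 48+45+53=146
- cache+scheduler+recommender: memory 3+4+6=13, value 48+45+51=144
- cache+search+auth: memory 3+3+6=12, value 48+39+53=140
Best: 168 rps.

168 rps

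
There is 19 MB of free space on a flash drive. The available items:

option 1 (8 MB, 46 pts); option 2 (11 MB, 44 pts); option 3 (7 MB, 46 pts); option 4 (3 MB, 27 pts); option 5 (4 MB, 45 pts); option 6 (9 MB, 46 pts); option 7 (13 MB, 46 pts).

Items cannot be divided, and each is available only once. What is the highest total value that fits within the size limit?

137 pts

This is a 0/1 knapsack; check combinations near the capacity.
- option 1+option 3+option 5: size 8+7+4=19, value 46+46+45=137
- option 1+option 3+option 4: size 8+7+3=18, value 46+46+27=119
- option 3+option 4+option 6: size 7+3+9=19, value 46+27+46=119
- option 3+option 4+option 5: size 7+3+4=14, value 46+27+45=118
Best: 137 pts.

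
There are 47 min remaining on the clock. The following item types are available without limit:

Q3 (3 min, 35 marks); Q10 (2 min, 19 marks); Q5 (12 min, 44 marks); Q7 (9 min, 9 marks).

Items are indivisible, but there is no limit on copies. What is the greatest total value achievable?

Best value-per-unit is Q3 at 35/3; filling with it alone gives 15×35 = 525.
Optimal mix: 15×Q3 + 1×Q10 → time 47, value 544.

544 marks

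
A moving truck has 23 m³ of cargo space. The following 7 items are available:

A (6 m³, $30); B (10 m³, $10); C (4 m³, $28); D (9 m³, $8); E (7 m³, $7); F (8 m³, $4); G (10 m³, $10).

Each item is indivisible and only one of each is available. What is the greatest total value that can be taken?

$68

This is a 0/1 knapsack; check combinations near the capacity.
- A+B+C: volume 6+10+4=20, value 30+10+28=68
- A+C+G: volume 6+4+10=20, value 30+28+10=68
- A+C+D: volume 6+4+9=19, value 30+28+8=66
- A+C+E: volume 6+4+7=17, value 30+28+7=65
- A+C+F: volume 6+4+8=18, value 30+28+4=62
Best: $68.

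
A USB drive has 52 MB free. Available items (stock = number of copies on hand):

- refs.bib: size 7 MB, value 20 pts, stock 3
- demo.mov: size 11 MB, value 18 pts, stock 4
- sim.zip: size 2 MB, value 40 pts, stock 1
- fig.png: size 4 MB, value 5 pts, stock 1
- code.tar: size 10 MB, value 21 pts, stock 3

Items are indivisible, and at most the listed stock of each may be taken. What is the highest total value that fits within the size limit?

Top feasible selections:
- 2×refs.bib + 1×sim.zip + 1×fig.png + 3×code.tar: size 50, value 148
- 3×refs.bib + 1×sim.zip + 1×fig.png + 2×code.tar: size 47, value 147
- 2×refs.bib + 1×demo.mov + 1×sim.zip + 1×fig.png + 2×code.tar: size 51, value 145
Best: 148 pts.

148 pts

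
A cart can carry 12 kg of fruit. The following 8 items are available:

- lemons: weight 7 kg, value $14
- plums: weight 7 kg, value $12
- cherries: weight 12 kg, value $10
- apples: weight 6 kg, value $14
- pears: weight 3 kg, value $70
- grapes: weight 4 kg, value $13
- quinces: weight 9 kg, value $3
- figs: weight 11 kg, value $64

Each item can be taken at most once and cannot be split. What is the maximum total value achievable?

This is a 0/1 knapsack; check combinations near the capacity.
- apples+pears: weight 6+3=9, value 14+70=84
- lemons+pears: weight 7+3=10, value 14+70=84
- pears+grapes: weight 3+4=7, value 70+13=83
- plums+pears: weight 7+3=10, value 12+70=82
- pears+quinces: weight 3+9=12, value 70+3=73
Best: $84.

$84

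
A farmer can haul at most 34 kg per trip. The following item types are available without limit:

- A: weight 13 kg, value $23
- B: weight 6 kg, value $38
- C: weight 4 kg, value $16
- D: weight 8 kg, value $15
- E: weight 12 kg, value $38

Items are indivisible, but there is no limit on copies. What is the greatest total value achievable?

$206

Best value-per-unit is B at 38/6; filling with it alone gives 5×38 = 190.
Optimal mix: 5×B + 1×C → weight 34, value 206.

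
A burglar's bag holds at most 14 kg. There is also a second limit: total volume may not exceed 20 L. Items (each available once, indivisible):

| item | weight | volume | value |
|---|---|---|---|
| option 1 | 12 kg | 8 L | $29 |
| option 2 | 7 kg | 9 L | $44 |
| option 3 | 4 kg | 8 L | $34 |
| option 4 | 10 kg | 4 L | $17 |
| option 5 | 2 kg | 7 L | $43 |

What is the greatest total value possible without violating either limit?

Feasible sets respecting both limits:
- option 2+option 5: weight 9, volume 16, value 87
- option 2+option 3: weight 11, volume 17, value 78
- option 3+option 5: weight 6, volume 15, value 77
- option 1+option 5: weight 14, volume 15, value 72
Best: $87.

$87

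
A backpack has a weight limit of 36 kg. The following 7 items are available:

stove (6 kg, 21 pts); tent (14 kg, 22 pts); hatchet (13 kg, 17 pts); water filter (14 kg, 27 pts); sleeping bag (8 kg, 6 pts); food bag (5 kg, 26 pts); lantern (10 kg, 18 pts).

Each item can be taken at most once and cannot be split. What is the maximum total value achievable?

92 pts

Check high-value combinations within 36 kg:
- stove+water filter+food bag+lantern: weight 6+14+5+10=35, value 21+27+26+18=92
- stove+tent+food bag+lantern: weight 6+14+5+10=35, value 21+22+26+18=87
- stove+hatchet+food bag+lantern: weight 6+13+5+10=34, value 21+17+26+18=82
- stove+water filter+sleeping bag+food bag: weight 6+14+8+5=33, value 21+27+6+26=80
Best: 92 pts.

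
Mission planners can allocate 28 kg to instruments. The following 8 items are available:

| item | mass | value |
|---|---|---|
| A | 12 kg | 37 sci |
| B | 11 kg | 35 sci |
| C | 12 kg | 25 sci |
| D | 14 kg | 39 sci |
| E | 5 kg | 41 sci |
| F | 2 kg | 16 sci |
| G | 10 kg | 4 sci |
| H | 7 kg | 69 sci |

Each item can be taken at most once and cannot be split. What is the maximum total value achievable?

Check high-value combinations within 28 kg:
- D+E+F+H: mass 14+5+2+7=28, value 39+41+16+69=165
- A+E+F+H: mass 12+5+2+7=26, value 37+41+16+69=163
- B+E+F+H: mass 11+5+2+7=25, value 35+41+16+69=161
- C+E+F+H: mass 12+5+2+7=26, value 25+41+16+69=151
- D+E+H: mass 14+5+7=26, value 39+41+69=149
Best: 165 sci.

165 sci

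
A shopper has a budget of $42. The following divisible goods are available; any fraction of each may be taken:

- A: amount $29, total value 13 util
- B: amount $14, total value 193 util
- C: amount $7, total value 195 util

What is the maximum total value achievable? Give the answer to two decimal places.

Take in order of value per unit:
- C (195/7 per unit): all 7 → value 195, running total 195.00
- B (193/14 per unit): all 14 → value 193, running total 388.00
- A (13/29 per unit): 21 of 29 → value 21×13/29 = 9.4138, running total 397.41
Total 397.41.

397.41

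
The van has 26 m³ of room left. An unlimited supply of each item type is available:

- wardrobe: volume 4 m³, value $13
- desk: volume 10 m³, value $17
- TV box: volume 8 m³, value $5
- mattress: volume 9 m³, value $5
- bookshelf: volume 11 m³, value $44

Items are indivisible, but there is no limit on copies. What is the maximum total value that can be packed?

$101

Best value-per-unit is bookshelf at 44/11; filling with it alone gives 2×44 = 88.
Optimal mix: 1×wardrobe + 2×bookshelf → volume 26, value 101.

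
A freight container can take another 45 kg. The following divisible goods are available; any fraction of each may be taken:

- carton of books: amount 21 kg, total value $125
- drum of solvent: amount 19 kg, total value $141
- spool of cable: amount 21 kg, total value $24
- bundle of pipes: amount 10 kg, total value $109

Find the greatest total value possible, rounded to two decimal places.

345.24

Take in order of value per unit:
- bundle of pipes (109/10 per unit): all 10 → value 109, running total 109.00
- drum of solvent (141/19 per unit): all 19 → value 141, running total 250.00
- carton of books (125/21 per unit): 16 of 21 → value 16×125/21 = 95.2381, running total 345.24
Total 345.24.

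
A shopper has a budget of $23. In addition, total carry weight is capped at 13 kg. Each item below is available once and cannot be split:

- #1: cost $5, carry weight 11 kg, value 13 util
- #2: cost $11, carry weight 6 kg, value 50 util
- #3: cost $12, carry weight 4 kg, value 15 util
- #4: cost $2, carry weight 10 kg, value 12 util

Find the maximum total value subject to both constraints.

65 util

Feasible sets respecting both limits:
- #2+#3: cost 23, carry weight 10, value 65
- #2: cost 11, carry weight 6, value 50
- #3: cost 12, carry weight 4, value 15
Best: 65 util.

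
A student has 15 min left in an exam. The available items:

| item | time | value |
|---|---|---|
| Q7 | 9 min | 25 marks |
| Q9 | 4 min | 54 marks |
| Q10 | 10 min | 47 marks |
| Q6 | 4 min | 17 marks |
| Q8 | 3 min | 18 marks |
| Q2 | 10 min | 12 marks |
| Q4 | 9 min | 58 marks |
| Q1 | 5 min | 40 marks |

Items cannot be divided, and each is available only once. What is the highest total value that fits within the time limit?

112 marks

Check high-value combinations within 15 min:
- Q9+Q8+Q1: time 4+3+5=12, value 54+18+40=112
- Q9+Q4: time 4+9=13, value 54+58=112
- Q9+Q6+Q1: time 4+4+5=13, value 54+17+40=111
- Q9+Q10: time 4+10=14, value 54+47=101
- Q4+Q1: time 9+5=14, value 58+40=98
Best: 112 marks.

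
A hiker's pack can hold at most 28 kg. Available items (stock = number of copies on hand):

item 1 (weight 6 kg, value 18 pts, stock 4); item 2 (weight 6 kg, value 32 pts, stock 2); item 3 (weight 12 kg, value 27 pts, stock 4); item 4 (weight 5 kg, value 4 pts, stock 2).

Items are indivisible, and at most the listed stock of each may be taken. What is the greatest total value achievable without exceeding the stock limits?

100 pts

Top feasible selections:
- 2×item 1 + 2×item 2: weight 24, value 100
- 2×item 2 + 1×item 3: weight 24, value 91
- 1×item 1 + 2×item 2 + 2×item 4: weight 28, value 90
- 1×item 1 + 2×item 2 + 1×item 4: weight 23, value 86
Best: 100 pts.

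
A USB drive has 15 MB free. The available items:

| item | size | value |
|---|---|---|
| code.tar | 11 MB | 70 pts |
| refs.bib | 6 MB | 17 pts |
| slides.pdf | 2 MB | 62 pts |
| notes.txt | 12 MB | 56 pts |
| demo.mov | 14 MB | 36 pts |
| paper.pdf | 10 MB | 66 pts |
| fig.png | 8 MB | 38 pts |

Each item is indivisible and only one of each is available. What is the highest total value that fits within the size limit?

132 pts

Check high-value combinations within 15 MB:
- code.tar+slides.pdf: size 11+2=13, value 70+62=132
- slides.pdf+paper.pdf: size 2+10=12, value 62+66=128
- slides.pdf+notes.txt: size 2+12=14, value 62+56=118
- slides.pdf+fig.png: size 2+8=10, value 62+38=100
Best: 132 pts.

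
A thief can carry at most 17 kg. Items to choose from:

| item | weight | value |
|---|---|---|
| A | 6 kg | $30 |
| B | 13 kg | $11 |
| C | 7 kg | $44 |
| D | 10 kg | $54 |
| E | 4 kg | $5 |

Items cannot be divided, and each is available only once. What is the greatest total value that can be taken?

$98

This is a 0/1 knapsack; check combinations near the capacity.
- C+D: weight 7+10=17, value 44+54=98
- A+D: weight 6+10=16, value 30+54=84
- A+C+E: weight 6+7+4=17, value 30+44+5=79
- A+C: weight 6+7=13, value 30+44=74
- D+E: weight 10+4=14, value 54+5=59
Best: $98.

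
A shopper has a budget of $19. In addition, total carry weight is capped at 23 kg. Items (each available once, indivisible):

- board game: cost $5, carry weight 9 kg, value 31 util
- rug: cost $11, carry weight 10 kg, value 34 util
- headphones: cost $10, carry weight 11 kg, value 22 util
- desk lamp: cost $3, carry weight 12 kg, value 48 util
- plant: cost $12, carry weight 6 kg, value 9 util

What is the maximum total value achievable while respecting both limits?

82 util

Feasible sets respecting both limits:
- rug+desk lamp: cost 14, carry weight 22, value 82
- board game+desk lamp: cost 8, carry weight 21, value 79
- headphones+desk lamp: cost 13, carry weight 23, value 70
- board game+rug: cost 16, carry weight 19, value 65
Best: 82 util.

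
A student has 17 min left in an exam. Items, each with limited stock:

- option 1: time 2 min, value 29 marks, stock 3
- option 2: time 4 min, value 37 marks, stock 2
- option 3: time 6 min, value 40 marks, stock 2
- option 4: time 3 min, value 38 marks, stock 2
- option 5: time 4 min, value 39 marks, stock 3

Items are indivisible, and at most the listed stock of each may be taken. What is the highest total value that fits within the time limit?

203 marks

Best selections within time 17 and stock limits:
- 3×option 1 + 1×option 4 + 2×option 5: time 17, value 203
- 3×option 1 + 2×option 4 + 1×option 5: time 16, value 202
- 3×option 1 + 1×option 2 + 1×option 4 + 1×option 5: time 17, value 201
Best: 203 marks.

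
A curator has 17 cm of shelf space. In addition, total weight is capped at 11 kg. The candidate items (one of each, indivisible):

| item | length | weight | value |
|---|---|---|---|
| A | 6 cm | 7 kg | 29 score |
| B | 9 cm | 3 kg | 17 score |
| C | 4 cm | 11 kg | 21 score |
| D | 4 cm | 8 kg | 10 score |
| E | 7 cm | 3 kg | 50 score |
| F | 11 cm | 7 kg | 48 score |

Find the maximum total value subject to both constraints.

79 score

Feasible sets respecting both limits:
- A+E: length 13, weight 10, value 79
- B+E: length 16, weight 6, value 67
- D+E: length 11, weight 11, value 60
Best: 79 score.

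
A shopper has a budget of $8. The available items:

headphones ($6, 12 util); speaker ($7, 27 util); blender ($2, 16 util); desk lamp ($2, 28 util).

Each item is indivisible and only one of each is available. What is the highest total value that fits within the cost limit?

44 util

This is a 0/1 knapsack; check combinations near the capacity.
- blender+desk lamp: cost 2+2=4, value 16+28=44
- headphones+desk lamp: cost 6+2=8, value 12+28=40
- desk lamp: cost 2, value 28
- headphones+blender: cost 6+2=8, value 12+16=28
Best: 44 util.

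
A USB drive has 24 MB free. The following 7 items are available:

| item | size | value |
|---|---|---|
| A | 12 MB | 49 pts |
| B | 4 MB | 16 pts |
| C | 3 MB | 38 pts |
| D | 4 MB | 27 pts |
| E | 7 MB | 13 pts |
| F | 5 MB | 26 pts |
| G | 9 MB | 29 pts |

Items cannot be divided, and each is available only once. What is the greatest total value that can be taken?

Check high-value combinations within 24 MB:
- A+C+D+F: size 12+3+4+5=24, value 49+38+27+26=140
- A+B+C+D: size 12+4+3+4=23, value 49+16+38+27=130
- A+B+C+F: size 12+4+3+5=24, value 49+16+38+26=129
- C+D+F+G: size 3+4+5+9=21, value 38+27+26+29=120
- B+C+D+E+F: size 4+3+4+7+5=23, value 16+38+27+13+26=120
Best: 140 pts.

140 pts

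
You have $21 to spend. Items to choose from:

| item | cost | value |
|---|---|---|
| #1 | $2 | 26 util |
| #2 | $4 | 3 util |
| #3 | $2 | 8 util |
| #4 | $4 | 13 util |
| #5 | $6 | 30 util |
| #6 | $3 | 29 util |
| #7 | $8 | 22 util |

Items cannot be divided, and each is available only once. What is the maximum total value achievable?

This is a 0/1 knapsack; check combinations near the capacity.
- #1+#3+#5+#6+#7: cost 2+2+6+3+8=21, value 26+8+30+29+22=115
- #1+#2+#3+#4+#5+#6: cost 2+4+2+4+6+3=21, value 26+3+8+13+30+29=109
- #1+#5+#6+#7: cost 2+6+3+8=19, value 26+30+29+22=107
Best: 115 util.

115 util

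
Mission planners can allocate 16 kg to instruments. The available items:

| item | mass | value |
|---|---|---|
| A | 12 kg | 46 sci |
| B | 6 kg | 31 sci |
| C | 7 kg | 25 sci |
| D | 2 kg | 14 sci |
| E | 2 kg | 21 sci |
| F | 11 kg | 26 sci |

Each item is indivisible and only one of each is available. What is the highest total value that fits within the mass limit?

81 sci

Check high-value combinations within 16 kg:
- A+D+E: mass 12+2+2=16, value 46+14+21=81
- B+C+E: mass 6+7+2=15, value 31+25+21=77
- B+C+D: mass 6+7+2=15, value 31+25+14=70
- A+E: mass 12+2=14, value 46+21=67
- B+D+E: mass 6+2+2=10, value 31+14+21=66
Best: 81 sci.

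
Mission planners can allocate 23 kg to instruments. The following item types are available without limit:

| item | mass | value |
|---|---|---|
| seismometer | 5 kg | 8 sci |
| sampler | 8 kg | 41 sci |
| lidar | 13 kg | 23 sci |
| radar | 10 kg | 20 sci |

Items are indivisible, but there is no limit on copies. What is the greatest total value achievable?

90 sci

Best value-per-unit is sampler at 41/8; filling with it alone gives 2×41 = 82.
Optimal mix: 1×seismometer + 2×sampler → mass 21, value 90.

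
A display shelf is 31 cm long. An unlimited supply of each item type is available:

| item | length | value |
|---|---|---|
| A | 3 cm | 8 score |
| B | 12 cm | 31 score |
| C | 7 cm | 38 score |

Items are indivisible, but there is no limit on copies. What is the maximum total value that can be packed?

Best value-per-unit is C at 38/7; filling with it alone gives 4×38 = 152.
Optimal mix: 1×A + 4×C → length 31, value 160.

160 score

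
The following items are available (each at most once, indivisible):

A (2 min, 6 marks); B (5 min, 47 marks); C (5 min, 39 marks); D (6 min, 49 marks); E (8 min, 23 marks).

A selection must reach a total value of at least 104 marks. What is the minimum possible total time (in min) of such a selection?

Subsets with value ≥ 104, sorted by total time:
- B+C+D: time 16, value 135
- A+B+C+D: time 18, value 141
Minimum time: 16 min.

16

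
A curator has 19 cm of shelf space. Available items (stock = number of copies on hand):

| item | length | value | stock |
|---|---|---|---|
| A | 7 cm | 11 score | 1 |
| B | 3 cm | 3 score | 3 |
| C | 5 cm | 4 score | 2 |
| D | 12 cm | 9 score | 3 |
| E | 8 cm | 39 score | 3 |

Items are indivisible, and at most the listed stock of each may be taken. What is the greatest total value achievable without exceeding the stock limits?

Top feasible selections:
- 1×B + 2×E: length 19, value 81
- 2×E: length 16, value 78
- 1×A + 1×B + 1×E: length 18, value 53
Best: 81 score.

81 score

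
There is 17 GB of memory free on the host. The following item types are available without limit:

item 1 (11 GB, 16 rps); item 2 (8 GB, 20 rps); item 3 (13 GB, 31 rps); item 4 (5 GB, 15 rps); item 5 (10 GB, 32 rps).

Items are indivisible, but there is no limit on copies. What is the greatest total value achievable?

Best value-per-unit is item 5 at 32/10; filling with it alone gives 1×32 = 32.
Optimal mix: 1×item 4 + 1×item 5 → memory 15, value 47.

47 rps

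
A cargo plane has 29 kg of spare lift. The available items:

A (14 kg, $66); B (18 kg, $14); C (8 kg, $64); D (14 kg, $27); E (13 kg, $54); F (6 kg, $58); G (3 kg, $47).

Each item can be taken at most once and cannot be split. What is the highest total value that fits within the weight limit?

$188

Check high-value combinations within 29 kg:
- A+C+F: weight 14+8+6=28, value 66+64+58=188
- A+C+G: weight 14+8+3=25, value 66+64+47=177
- C+E+F: weight 8+13+6=27, value 64+54+58=176
- A+F+G: weight 14+6+3=23, value 66+58+47=171
- C+F+G: weight 8+6+3=17, value 64+58+47=169
Best: $188.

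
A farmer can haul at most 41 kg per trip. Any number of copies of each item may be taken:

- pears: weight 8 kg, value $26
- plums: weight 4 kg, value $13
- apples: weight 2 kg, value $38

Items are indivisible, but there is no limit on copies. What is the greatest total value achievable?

Best value-per-unit is apples at 38/2, and filling with it alone uses weight 20×2=40. No mix of the others beats 20×38 = 760.

$760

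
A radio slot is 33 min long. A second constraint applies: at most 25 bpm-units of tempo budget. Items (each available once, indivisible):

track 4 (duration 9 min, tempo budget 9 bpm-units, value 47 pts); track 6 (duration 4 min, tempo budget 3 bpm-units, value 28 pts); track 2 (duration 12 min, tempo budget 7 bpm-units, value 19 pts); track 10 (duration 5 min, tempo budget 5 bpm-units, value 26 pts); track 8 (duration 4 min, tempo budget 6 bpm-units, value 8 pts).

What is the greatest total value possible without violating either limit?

Feasible sets respecting both limits:
- track 4+track 6+track 2+track 10: duration 30, tempo budget 24, value 120
- track 4+track 6+track 10+track 8: duration 22, tempo budget 23, value 109
- track 4+track 6+track 2+track 8: duration 29, tempo budget 25, value 102
Best: 120 pts.

120 pts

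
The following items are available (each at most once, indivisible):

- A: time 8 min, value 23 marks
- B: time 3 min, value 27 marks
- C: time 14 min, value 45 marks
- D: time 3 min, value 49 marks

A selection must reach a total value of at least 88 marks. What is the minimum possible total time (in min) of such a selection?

14

Subsets with value ≥ 88, sorted by total time:
- A+B+D: time 14, value 99
- C+D: time 17, value 94
- B+C+D: time 20, value 121
Minimum time: 14 min.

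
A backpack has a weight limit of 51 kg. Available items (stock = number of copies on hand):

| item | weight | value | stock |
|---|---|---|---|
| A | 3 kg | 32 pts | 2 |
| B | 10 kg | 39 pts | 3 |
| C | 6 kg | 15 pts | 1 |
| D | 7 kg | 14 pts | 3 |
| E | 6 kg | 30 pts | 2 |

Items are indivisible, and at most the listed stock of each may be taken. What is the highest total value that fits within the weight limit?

241 pts

Best selections within weight 51 and stock limits:
- 2×A + 3×B + 2×E: weight 48, value 241
- 2×A + 2×B + 1×C + 1×D + 2×E: weight 51, value 231
- 2×A + 3×B + 1×C + 1×E: weight 48, value 226
- 2×A + 3×B + 1×D + 1×E: weight 49, value 225
Best: 241 pts.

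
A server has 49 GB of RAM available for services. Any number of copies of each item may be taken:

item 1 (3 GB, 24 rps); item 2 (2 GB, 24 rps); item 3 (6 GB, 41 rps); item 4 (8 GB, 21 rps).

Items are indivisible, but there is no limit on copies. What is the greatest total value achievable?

Best value-per-unit is item 2 at 24/2; filling with it alone gives 24×24 = 576.
Optimal mix: 1×item 1 + 23×item 2 → memory 49, value 576.

576 rps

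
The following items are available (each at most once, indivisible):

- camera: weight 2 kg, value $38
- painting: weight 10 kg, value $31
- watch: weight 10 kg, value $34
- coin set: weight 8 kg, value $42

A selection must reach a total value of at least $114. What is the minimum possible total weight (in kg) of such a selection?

Subsets with value ≥ 114, sorted by total weight:
- camera+watch+coin set: weight 20, value 114
- camera+painting+watch+coin set: weight 30, value 145
Minimum weight: 20 kg.

20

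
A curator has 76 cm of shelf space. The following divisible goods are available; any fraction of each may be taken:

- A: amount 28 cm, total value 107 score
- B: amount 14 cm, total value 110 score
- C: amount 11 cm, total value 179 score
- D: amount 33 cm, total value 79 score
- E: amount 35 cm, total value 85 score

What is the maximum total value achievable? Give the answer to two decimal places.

451.86

Take in order of value per unit:
- C (179/11 per unit): all 11 → value 179, running total 179.00
- B (110/14 per unit): all 14 → value 110, running total 289.00
- A (107/28 per unit): all 28 → value 107, running total 396.00
- E (85/35 per unit): 23 of 35 → value 23×85/35 = 55.8571, running total 451.86
Total 451.86.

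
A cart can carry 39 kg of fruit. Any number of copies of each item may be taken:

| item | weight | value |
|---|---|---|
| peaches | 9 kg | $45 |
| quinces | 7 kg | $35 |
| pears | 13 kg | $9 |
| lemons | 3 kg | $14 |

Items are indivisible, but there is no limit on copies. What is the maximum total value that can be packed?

Best value-per-unit is peaches at 45/9; filling with it alone gives 4×45 = 180.
Optimal mix: 2×peaches + 3×quinces → weight 39, value 195.

$195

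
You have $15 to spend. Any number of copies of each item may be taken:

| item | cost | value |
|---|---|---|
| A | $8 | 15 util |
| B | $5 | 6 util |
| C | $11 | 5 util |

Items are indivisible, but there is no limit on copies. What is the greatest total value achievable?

21 util

Best value-per-unit is A at 15/8; filling with it alone gives 1×15 = 15.
Optimal mix: 1×A + 1×B → cost 13, value 21.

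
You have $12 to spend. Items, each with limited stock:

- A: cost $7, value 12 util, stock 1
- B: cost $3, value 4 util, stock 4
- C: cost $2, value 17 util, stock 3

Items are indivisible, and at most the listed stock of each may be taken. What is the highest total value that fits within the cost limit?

Best selections within cost 12 and stock limits:
- 2×B + 3×C: cost 12, value 59
- 1×B + 3×C: cost 9, value 55
Best: 59 util.

59 util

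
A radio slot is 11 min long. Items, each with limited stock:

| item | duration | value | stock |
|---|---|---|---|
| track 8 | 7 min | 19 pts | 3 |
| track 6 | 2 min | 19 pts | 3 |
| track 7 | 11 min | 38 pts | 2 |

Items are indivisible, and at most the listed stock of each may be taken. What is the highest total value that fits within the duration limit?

Best selections within duration 11 and stock limits:
- 3×track 6: duration 6, value 57
- 1×track 8 + 2×track 6: duration 11, value 57
- 2×track 6: duration 4, value 38
Best: 57 pts.

57 pts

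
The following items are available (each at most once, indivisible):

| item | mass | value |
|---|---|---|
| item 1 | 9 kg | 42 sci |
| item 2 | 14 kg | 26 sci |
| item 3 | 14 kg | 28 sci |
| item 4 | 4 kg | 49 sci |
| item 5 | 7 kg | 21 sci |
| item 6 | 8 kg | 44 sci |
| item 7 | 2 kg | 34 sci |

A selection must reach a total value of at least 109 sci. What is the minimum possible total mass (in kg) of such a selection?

Subsets with value ≥ 109, sorted by total mass:
- item 4+item 6+item 7: mass 14, value 127
- item 1+item 4+item 7: mass 15, value 125
- item 1+item 6+item 7: mass 19, value 120
Minimum mass: 14 kg.

14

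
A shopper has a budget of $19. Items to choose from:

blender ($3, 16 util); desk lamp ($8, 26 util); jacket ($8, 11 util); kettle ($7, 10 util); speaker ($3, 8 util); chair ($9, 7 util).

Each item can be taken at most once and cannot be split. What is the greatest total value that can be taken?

Check high-value combinations within $19:
- blender+desk lamp+jacket: cost 3+8+8=19, value 16+26+11=53
- blender+desk lamp+kettle: cost 3+8+7=18, value 16+26+10=52
- blender+desk lamp+speaker: cost 3+8+3=14, value 16+26+8=50
- desk lamp+jacket+speaker: cost 8+8+3=19, value 26+11+8=45
- desk lamp+kettle+speaker: cost 8+7+3=18, value 26+10+8=44
Best: 53 util.

53 util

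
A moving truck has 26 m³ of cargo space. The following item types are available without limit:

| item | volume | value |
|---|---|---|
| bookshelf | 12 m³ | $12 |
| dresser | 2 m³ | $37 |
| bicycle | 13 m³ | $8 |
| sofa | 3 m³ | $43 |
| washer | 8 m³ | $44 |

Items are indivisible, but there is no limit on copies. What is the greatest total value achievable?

$481

Best value-per-unit is dresser at 37/2, and filling with it alone uses volume 13×2=26. No mix of the others beats 13×37 = 481.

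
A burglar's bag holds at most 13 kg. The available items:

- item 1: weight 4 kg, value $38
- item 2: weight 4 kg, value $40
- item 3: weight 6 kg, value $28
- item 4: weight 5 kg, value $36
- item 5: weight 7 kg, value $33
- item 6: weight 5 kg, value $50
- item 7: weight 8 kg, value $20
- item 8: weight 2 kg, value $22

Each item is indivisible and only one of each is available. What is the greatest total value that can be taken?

$128

This is a 0/1 knapsack; check combinations near the capacity.
- item 1+item 2+item 6: weight 4+4+5=13, value 38+40+50=128
- item 1+item 2+item 4: weight 4+4+5=13, value 38+40+36=114
- item 2+item 6+item 8: weight 4+5+2=11, value 40+50+22=112
Best: $128.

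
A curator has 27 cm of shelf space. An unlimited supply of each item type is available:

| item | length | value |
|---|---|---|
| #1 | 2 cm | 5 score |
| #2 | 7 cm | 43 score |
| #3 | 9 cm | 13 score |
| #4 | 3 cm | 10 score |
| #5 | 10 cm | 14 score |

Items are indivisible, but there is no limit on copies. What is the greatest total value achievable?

149 score

Best value-per-unit is #2 at 43/7; filling with it alone gives 3×43 = 129.
Optimal mix: 3×#2 + 2×#4 → length 27, value 149.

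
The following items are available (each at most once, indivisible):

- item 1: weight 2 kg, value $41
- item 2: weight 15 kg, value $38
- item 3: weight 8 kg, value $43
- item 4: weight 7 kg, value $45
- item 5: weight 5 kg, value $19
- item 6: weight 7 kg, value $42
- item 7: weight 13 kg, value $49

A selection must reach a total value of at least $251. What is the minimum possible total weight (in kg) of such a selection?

52

Subsets with value ≥ 251, sorted by total weight:
- item 1+item 2+item 3+item 4+item 6+item 7: weight 52, value 258
- item 1+item 2+item 3+item 4+item 5+item 6+item 7: weight 57, value 277
Minimum weight: 52 kg.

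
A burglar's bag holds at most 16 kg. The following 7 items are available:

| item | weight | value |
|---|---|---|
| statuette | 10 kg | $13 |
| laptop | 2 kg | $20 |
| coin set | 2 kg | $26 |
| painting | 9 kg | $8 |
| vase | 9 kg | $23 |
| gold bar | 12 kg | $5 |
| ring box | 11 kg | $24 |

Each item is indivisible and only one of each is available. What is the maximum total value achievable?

Check high-value combinations within 16 kg:
- laptop+coin set+ring box: weight 2+2+11=15, value 20+26+24=70
- laptop+coin set+vase: weight 2+2+9=13, value 20+26+23=69
- statuette+laptop+coin set: weight 10+2+2=14, value 13+20+26=59
- laptop+coin set+painting: weight 2+2+9=13, value 20+26+8=54
Best: $70.

$70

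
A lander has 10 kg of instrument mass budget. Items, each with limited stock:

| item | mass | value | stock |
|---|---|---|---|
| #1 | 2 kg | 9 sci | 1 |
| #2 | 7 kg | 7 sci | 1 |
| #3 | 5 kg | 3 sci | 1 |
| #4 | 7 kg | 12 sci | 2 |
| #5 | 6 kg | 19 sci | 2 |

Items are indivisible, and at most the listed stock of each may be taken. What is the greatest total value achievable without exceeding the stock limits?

28 sci

Best selections within mass 10 and stock limits:
- 1×#1 + 1×#5: mass 8, value 28
- 1×#1 + 1×#4: mass 9, value 21
- 1×#5: mass 6, value 19
Best: 28 sci.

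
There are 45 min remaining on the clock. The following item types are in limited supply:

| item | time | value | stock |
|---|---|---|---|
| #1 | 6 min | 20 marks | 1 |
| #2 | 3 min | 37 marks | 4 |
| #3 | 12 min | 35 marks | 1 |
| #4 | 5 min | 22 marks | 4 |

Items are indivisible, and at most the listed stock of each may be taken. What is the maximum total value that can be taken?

Best selections within time 45 and stock limits:
- 4×#2 + 1×#3 + 4×#4: time 44, value 271
- 1×#1 + 4×#2 + 1×#3 + 3×#4: time 45, value 269
- 1×#1 + 4×#2 + 4×#4: time 38, value 256
- 4×#2 + 1×#3 + 3×#4: time 39, value 249
Best: 271 marks.

271 marks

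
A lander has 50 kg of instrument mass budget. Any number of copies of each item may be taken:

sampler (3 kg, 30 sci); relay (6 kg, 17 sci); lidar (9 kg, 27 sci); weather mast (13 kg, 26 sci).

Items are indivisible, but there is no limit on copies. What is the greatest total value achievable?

480 sci

Best value-per-unit is sampler at 30/3, and filling with it alone uses mass 16×3=48. No mix of the others beats 16×30 = 480.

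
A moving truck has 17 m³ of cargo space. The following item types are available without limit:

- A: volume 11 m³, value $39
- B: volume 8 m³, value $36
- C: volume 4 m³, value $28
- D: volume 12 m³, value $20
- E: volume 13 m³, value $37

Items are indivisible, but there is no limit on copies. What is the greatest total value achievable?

Best value-per-unit is C at 28/4, and filling with it alone uses volume 4×4=16. No mix of the others beats 4×28 = 112.

$112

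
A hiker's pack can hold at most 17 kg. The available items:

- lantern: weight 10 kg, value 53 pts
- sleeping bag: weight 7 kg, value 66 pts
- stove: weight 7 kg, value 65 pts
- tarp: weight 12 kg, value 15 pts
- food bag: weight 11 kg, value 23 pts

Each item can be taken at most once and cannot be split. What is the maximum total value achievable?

131 pts

Check high-value combinations within 17 kg:
- sleeping bag+stove: weight 7+7=14, value 66+65=131
- lantern+sleeping bag: weight 10+7=17, value 53+66=119
- lantern+stove: weight 10+7=17, value 53+65=118
- sleeping bag: weight 7, value 66
Best: 131 pts.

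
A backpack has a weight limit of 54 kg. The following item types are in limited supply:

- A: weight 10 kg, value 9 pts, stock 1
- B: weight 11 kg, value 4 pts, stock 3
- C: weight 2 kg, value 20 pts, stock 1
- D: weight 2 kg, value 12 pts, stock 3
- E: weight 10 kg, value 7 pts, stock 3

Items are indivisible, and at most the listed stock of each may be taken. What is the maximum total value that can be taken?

Top feasible selections:
- 1×A + 1×C + 3×D + 3×E: weight 48, value 86
- 1×A + 1×B + 1×C + 3×D + 2×E: weight 49, value 83
- 1×B + 1×C + 3×D + 3×E: weight 49, value 81
Best: 86 pts.

86 pts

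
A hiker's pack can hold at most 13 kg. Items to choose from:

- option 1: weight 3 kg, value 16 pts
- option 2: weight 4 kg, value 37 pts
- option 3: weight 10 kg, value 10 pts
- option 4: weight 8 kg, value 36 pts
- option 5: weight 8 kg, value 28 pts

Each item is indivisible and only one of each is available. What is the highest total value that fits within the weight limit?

Check high-value combinations within 13 kg:
- option 2+option 4: weight 4+8=12, value 37+36=73
- option 2+option 5: weight 4+8=12, value 37+28=65
- option 1+option 2: weight 3+4=7, value 16+37=53
- option 1+option 4: weight 3+8=11, value 16+36=52
- option 1+option 5: weight 3+8=11, value 16+28=44
Best: 73 pts.

73 pts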